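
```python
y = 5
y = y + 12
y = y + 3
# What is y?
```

Answer: 20

Derivation:
Trace (tracking y):
y = 5  # -> y = 5
y = y + 12  # -> y = 17
y = y + 3  # -> y = 20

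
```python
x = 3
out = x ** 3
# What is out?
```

Answer: 27

Derivation:
Trace (tracking out):
x = 3  # -> x = 3
out = x ** 3  # -> out = 27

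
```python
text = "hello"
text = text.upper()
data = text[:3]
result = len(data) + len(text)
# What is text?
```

Trace (tracking text):
text = 'hello'  # -> text = 'hello'
text = text.upper()  # -> text = 'HELLO'
data = text[:3]  # -> data = 'HEL'
result = len(data) + len(text)  # -> result = 8

Answer: 'HELLO'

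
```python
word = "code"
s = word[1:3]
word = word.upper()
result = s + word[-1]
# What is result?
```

Answer: 'odE'

Derivation:
Trace (tracking result):
word = 'code'  # -> word = 'code'
s = word[1:3]  # -> s = 'od'
word = word.upper()  # -> word = 'CODE'
result = s + word[-1]  # -> result = 'odE'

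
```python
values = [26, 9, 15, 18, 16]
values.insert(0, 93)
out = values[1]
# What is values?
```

Trace (tracking values):
values = [26, 9, 15, 18, 16]  # -> values = [26, 9, 15, 18, 16]
values.insert(0, 93)  # -> values = [93, 26, 9, 15, 18, 16]
out = values[1]  # -> out = 26

Answer: [93, 26, 9, 15, 18, 16]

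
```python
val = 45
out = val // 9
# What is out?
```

Answer: 5

Derivation:
Trace (tracking out):
val = 45  # -> val = 45
out = val // 9  # -> out = 5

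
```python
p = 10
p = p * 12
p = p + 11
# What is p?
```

Trace (tracking p):
p = 10  # -> p = 10
p = p * 12  # -> p = 120
p = p + 11  # -> p = 131

Answer: 131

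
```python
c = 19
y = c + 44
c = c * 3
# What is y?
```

Trace (tracking y):
c = 19  # -> c = 19
y = c + 44  # -> y = 63
c = c * 3  # -> c = 57

Answer: 63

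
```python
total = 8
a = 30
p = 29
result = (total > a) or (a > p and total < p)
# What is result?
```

Answer: True

Derivation:
Trace (tracking result):
total = 8  # -> total = 8
a = 30  # -> a = 30
p = 29  # -> p = 29
result = total > a or (a > p and total < p)  # -> result = True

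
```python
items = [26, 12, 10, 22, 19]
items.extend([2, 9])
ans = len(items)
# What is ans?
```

Answer: 7

Derivation:
Trace (tracking ans):
items = [26, 12, 10, 22, 19]  # -> items = [26, 12, 10, 22, 19]
items.extend([2, 9])  # -> items = [26, 12, 10, 22, 19, 2, 9]
ans = len(items)  # -> ans = 7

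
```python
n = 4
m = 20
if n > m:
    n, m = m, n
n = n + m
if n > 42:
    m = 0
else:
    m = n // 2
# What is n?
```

Answer: 24

Derivation:
Trace (tracking n):
n = 4  # -> n = 4
m = 20  # -> m = 20
if n > m:  # condition is False
n = n + m  # -> n = 24
if n > 42:  # condition is False
else:
    m = n // 2  # -> m = 12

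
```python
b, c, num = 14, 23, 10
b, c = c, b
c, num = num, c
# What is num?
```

Answer: 14

Derivation:
Trace (tracking num):
b, c, num = (14, 23, 10)  # -> b = 14, c = 23, num = 10
b, c = (c, b)  # -> b = 23, c = 14
c, num = (num, c)  # -> c = 10, num = 14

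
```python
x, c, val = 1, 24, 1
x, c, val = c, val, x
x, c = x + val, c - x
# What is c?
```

Trace (tracking c):
x, c, val = (1, 24, 1)  # -> x = 1, c = 24, val = 1
x, c, val = (c, val, x)  # -> x = 24, c = 1, val = 1
x, c = (x + val, c - x)  # -> x = 25, c = -23

Answer: -23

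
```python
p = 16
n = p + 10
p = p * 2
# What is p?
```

Answer: 32

Derivation:
Trace (tracking p):
p = 16  # -> p = 16
n = p + 10  # -> n = 26
p = p * 2  # -> p = 32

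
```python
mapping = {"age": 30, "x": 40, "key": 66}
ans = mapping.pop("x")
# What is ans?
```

Trace (tracking ans):
mapping = {'age': 30, 'x': 40, 'key': 66}  # -> mapping = {'age': 30, 'x': 40, 'key': 66}
ans = mapping.pop('x')  # -> ans = 40

Answer: 40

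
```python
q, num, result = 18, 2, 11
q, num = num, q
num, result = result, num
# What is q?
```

Trace (tracking q):
q, num, result = (18, 2, 11)  # -> q = 18, num = 2, result = 11
q, num = (num, q)  # -> q = 2, num = 18
num, result = (result, num)  # -> num = 11, result = 18

Answer: 2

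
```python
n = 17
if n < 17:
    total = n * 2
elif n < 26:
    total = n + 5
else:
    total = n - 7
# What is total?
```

Trace (tracking total):
n = 17  # -> n = 17
if n < 17:  # condition is False
elif n < 26:  # condition is True
    total = n + 5  # -> total = 22

Answer: 22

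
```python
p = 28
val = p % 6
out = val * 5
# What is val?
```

Answer: 4

Derivation:
Trace (tracking val):
p = 28  # -> p = 28
val = p % 6  # -> val = 4
out = val * 5  # -> out = 20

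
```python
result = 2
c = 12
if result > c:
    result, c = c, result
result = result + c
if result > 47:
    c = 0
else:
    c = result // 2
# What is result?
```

Answer: 14

Derivation:
Trace (tracking result):
result = 2  # -> result = 2
c = 12  # -> c = 12
if result > c:  # condition is False
result = result + c  # -> result = 14
if result > 47:  # condition is False
else:
    c = result // 2  # -> c = 7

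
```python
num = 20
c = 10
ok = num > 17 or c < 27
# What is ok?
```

Trace (tracking ok):
num = 20  # -> num = 20
c = 10  # -> c = 10
ok = num > 17 or c < 27  # -> ok = True

Answer: True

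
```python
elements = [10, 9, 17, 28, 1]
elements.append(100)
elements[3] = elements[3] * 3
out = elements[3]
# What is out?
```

Trace (tracking out):
elements = [10, 9, 17, 28, 1]  # -> elements = [10, 9, 17, 28, 1]
elements.append(100)  # -> elements = [10, 9, 17, 28, 1, 100]
elements[3] = elements[3] * 3  # -> elements = [10, 9, 17, 84, 1, 100]
out = elements[3]  # -> out = 84

Answer: 84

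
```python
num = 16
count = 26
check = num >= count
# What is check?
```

Answer: False

Derivation:
Trace (tracking check):
num = 16  # -> num = 16
count = 26  # -> count = 26
check = num >= count  # -> check = False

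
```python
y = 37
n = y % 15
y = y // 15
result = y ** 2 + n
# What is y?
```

Trace (tracking y):
y = 37  # -> y = 37
n = y % 15  # -> n = 7
y = y // 15  # -> y = 2
result = y ** 2 + n  # -> result = 11

Answer: 2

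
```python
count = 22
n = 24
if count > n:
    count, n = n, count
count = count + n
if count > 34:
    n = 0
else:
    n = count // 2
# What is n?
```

Trace (tracking n):
count = 22  # -> count = 22
n = 24  # -> n = 24
if count > n:  # condition is False
count = count + n  # -> count = 46
if count > 34:  # condition is True
    n = 0  # -> n = 0

Answer: 0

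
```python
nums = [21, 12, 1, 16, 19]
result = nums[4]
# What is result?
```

Answer: 19

Derivation:
Trace (tracking result):
nums = [21, 12, 1, 16, 19]  # -> nums = [21, 12, 1, 16, 19]
result = nums[4]  # -> result = 19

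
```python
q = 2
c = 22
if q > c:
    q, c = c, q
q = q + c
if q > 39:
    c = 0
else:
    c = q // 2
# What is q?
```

Answer: 24

Derivation:
Trace (tracking q):
q = 2  # -> q = 2
c = 22  # -> c = 22
if q > c:  # condition is False
q = q + c  # -> q = 24
if q > 39:  # condition is False
else:
    c = q // 2  # -> c = 12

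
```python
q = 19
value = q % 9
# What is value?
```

Trace (tracking value):
q = 19  # -> q = 19
value = q % 9  # -> value = 1

Answer: 1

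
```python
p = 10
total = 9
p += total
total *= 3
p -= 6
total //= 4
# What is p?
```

Trace (tracking p):
p = 10  # -> p = 10
total = 9  # -> total = 9
p += total  # -> p = 19
total *= 3  # -> total = 27
p -= 6  # -> p = 13
total //= 4  # -> total = 6

Answer: 13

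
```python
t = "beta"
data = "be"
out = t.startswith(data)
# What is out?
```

Answer: True

Derivation:
Trace (tracking out):
t = 'beta'  # -> t = 'beta'
data = 'be'  # -> data = 'be'
out = t.startswith(data)  # -> out = True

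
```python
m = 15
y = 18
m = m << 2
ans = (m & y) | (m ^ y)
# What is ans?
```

Trace (tracking ans):
m = 15  # -> m = 15
y = 18  # -> y = 18
m = m << 2  # -> m = 60
ans = m & y | m ^ y  # -> ans = 62

Answer: 62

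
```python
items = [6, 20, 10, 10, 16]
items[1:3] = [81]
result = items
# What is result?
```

Answer: [6, 81, 10, 16]

Derivation:
Trace (tracking result):
items = [6, 20, 10, 10, 16]  # -> items = [6, 20, 10, 10, 16]
items[1:3] = [81]  # -> items = [6, 81, 10, 16]
result = items  # -> result = [6, 81, 10, 16]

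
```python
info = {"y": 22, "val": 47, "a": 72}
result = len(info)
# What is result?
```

Answer: 3

Derivation:
Trace (tracking result):
info = {'y': 22, 'val': 47, 'a': 72}  # -> info = {'y': 22, 'val': 47, 'a': 72}
result = len(info)  # -> result = 3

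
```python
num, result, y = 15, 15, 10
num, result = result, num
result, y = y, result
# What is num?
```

Answer: 15

Derivation:
Trace (tracking num):
num, result, y = (15, 15, 10)  # -> num = 15, result = 15, y = 10
num, result = (result, num)  # -> num = 15, result = 15
result, y = (y, result)  # -> result = 10, y = 15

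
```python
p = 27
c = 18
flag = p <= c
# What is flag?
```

Trace (tracking flag):
p = 27  # -> p = 27
c = 18  # -> c = 18
flag = p <= c  # -> flag = False

Answer: False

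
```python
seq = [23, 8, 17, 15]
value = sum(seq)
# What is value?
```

Answer: 63

Derivation:
Trace (tracking value):
seq = [23, 8, 17, 15]  # -> seq = [23, 8, 17, 15]
value = sum(seq)  # -> value = 63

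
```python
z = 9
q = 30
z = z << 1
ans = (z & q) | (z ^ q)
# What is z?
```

Trace (tracking z):
z = 9  # -> z = 9
q = 30  # -> q = 30
z = z << 1  # -> z = 18
ans = z & q | z ^ q  # -> ans = 30

Answer: 18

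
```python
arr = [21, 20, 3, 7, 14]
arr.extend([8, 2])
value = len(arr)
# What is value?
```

Answer: 7

Derivation:
Trace (tracking value):
arr = [21, 20, 3, 7, 14]  # -> arr = [21, 20, 3, 7, 14]
arr.extend([8, 2])  # -> arr = [21, 20, 3, 7, 14, 8, 2]
value = len(arr)  # -> value = 7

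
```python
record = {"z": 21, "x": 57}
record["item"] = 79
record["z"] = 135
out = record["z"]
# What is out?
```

Answer: 135

Derivation:
Trace (tracking out):
record = {'z': 21, 'x': 57}  # -> record = {'z': 21, 'x': 57}
record['item'] = 79  # -> record = {'z': 21, 'x': 57, 'item': 79}
record['z'] = 135  # -> record = {'z': 135, 'x': 57, 'item': 79}
out = record['z']  # -> out = 135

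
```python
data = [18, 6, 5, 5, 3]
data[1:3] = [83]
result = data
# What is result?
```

Trace (tracking result):
data = [18, 6, 5, 5, 3]  # -> data = [18, 6, 5, 5, 3]
data[1:3] = [83]  # -> data = [18, 83, 5, 3]
result = data  # -> result = [18, 83, 5, 3]

Answer: [18, 83, 5, 3]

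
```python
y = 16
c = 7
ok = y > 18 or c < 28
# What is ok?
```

Answer: True

Derivation:
Trace (tracking ok):
y = 16  # -> y = 16
c = 7  # -> c = 7
ok = y > 18 or c < 28  # -> ok = True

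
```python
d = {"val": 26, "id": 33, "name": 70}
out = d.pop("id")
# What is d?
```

Answer: {'val': 26, 'name': 70}

Derivation:
Trace (tracking d):
d = {'val': 26, 'id': 33, 'name': 70}  # -> d = {'val': 26, 'id': 33, 'name': 70}
out = d.pop('id')  # -> out = 33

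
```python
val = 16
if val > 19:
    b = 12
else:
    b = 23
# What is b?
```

Answer: 23

Derivation:
Trace (tracking b):
val = 16  # -> val = 16
if val > 19:  # condition is False
else:
    b = 23  # -> b = 23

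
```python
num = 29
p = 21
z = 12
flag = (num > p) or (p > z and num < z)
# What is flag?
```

Trace (tracking flag):
num = 29  # -> num = 29
p = 21  # -> p = 21
z = 12  # -> z = 12
flag = num > p or (p > z and num < z)  # -> flag = True

Answer: True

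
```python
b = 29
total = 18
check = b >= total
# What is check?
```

Answer: True

Derivation:
Trace (tracking check):
b = 29  # -> b = 29
total = 18  # -> total = 18
check = b >= total  # -> check = True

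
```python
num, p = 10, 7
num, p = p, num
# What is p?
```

Trace (tracking p):
num, p = (10, 7)  # -> num = 10, p = 7
num, p = (p, num)  # -> num = 7, p = 10

Answer: 10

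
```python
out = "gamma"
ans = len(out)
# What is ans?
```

Trace (tracking ans):
out = 'gamma'  # -> out = 'gamma'
ans = len(out)  # -> ans = 5

Answer: 5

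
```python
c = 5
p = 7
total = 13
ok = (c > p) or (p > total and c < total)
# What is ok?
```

Trace (tracking ok):
c = 5  # -> c = 5
p = 7  # -> p = 7
total = 13  # -> total = 13
ok = c > p or (p > total and c < total)  # -> ok = False

Answer: False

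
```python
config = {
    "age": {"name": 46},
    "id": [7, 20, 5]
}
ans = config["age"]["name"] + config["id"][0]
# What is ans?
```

Trace (tracking ans):
config = {'age': {'name': 46}, 'id': [7, 20, 5]}  # -> config = {'age': {'name': 46}, 'id': [7, 20, 5]}
ans = config['age']['name'] + config['id'][0]  # -> ans = 53

Answer: 53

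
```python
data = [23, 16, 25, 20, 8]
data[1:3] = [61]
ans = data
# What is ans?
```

Answer: [23, 61, 20, 8]

Derivation:
Trace (tracking ans):
data = [23, 16, 25, 20, 8]  # -> data = [23, 16, 25, 20, 8]
data[1:3] = [61]  # -> data = [23, 61, 20, 8]
ans = data  # -> ans = [23, 61, 20, 8]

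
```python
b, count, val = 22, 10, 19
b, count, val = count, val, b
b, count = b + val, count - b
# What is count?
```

Answer: 9

Derivation:
Trace (tracking count):
b, count, val = (22, 10, 19)  # -> b = 22, count = 10, val = 19
b, count, val = (count, val, b)  # -> b = 10, count = 19, val = 22
b, count = (b + val, count - b)  # -> b = 32, count = 9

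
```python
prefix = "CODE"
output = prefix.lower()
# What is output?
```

Trace (tracking output):
prefix = 'CODE'  # -> prefix = 'CODE'
output = prefix.lower()  # -> output = 'code'

Answer: 'code'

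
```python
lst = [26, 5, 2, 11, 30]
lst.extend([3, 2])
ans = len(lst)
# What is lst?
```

Answer: [26, 5, 2, 11, 30, 3, 2]

Derivation:
Trace (tracking lst):
lst = [26, 5, 2, 11, 30]  # -> lst = [26, 5, 2, 11, 30]
lst.extend([3, 2])  # -> lst = [26, 5, 2, 11, 30, 3, 2]
ans = len(lst)  # -> ans = 7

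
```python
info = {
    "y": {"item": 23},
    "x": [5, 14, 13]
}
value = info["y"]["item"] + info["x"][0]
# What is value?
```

Answer: 28

Derivation:
Trace (tracking value):
info = {'y': {'item': 23}, 'x': [5, 14, 13]}  # -> info = {'y': {'item': 23}, 'x': [5, 14, 13]}
value = info['y']['item'] + info['x'][0]  # -> value = 28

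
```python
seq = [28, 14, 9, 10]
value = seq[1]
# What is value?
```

Trace (tracking value):
seq = [28, 14, 9, 10]  # -> seq = [28, 14, 9, 10]
value = seq[1]  # -> value = 14

Answer: 14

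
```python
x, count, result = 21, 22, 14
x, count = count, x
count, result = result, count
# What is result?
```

Answer: 21

Derivation:
Trace (tracking result):
x, count, result = (21, 22, 14)  # -> x = 21, count = 22, result = 14
x, count = (count, x)  # -> x = 22, count = 21
count, result = (result, count)  # -> count = 14, result = 21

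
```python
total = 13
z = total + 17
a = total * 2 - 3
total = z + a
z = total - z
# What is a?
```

Answer: 23

Derivation:
Trace (tracking a):
total = 13  # -> total = 13
z = total + 17  # -> z = 30
a = total * 2 - 3  # -> a = 23
total = z + a  # -> total = 53
z = total - z  # -> z = 23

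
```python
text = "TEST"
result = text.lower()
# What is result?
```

Trace (tracking result):
text = 'TEST'  # -> text = 'TEST'
result = text.lower()  # -> result = 'test'

Answer: 'test'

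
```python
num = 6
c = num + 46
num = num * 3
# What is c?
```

Answer: 52

Derivation:
Trace (tracking c):
num = 6  # -> num = 6
c = num + 46  # -> c = 52
num = num * 3  # -> num = 18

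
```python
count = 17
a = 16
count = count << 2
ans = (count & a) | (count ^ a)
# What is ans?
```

Answer: 84

Derivation:
Trace (tracking ans):
count = 17  # -> count = 17
a = 16  # -> a = 16
count = count << 2  # -> count = 68
ans = count & a | count ^ a  # -> ans = 84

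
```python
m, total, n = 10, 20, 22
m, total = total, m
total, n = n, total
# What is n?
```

Answer: 10

Derivation:
Trace (tracking n):
m, total, n = (10, 20, 22)  # -> m = 10, total = 20, n = 22
m, total = (total, m)  # -> m = 20, total = 10
total, n = (n, total)  # -> total = 22, n = 10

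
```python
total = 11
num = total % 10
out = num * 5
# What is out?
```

Trace (tracking out):
total = 11  # -> total = 11
num = total % 10  # -> num = 1
out = num * 5  # -> out = 5

Answer: 5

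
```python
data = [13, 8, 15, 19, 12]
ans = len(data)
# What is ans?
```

Trace (tracking ans):
data = [13, 8, 15, 19, 12]  # -> data = [13, 8, 15, 19, 12]
ans = len(data)  # -> ans = 5

Answer: 5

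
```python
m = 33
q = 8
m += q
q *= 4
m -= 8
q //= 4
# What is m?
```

Trace (tracking m):
m = 33  # -> m = 33
q = 8  # -> q = 8
m += q  # -> m = 41
q *= 4  # -> q = 32
m -= 8  # -> m = 33
q //= 4  # -> q = 8

Answer: 33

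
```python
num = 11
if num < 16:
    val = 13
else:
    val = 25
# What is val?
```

Trace (tracking val):
num = 11  # -> num = 11
if num < 16:  # condition is True
    val = 13  # -> val = 13

Answer: 13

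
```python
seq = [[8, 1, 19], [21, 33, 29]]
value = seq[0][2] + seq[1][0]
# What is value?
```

Answer: 40

Derivation:
Trace (tracking value):
seq = [[8, 1, 19], [21, 33, 29]]  # -> seq = [[8, 1, 19], [21, 33, 29]]
value = seq[0][2] + seq[1][0]  # -> value = 40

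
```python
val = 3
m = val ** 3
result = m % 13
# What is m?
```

Trace (tracking m):
val = 3  # -> val = 3
m = val ** 3  # -> m = 27
result = m % 13  # -> result = 1

Answer: 27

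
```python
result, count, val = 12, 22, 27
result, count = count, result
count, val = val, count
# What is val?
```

Answer: 12

Derivation:
Trace (tracking val):
result, count, val = (12, 22, 27)  # -> result = 12, count = 22, val = 27
result, count = (count, result)  # -> result = 22, count = 12
count, val = (val, count)  # -> count = 27, val = 12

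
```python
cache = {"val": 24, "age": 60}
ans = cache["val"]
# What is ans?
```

Answer: 24

Derivation:
Trace (tracking ans):
cache = {'val': 24, 'age': 60}  # -> cache = {'val': 24, 'age': 60}
ans = cache['val']  # -> ans = 24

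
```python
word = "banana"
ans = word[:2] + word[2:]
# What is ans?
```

Trace (tracking ans):
word = 'banana'  # -> word = 'banana'
ans = word[:2] + word[2:]  # -> ans = 'banana'

Answer: 'banana'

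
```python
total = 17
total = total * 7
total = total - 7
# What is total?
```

Trace (tracking total):
total = 17  # -> total = 17
total = total * 7  # -> total = 119
total = total - 7  # -> total = 112

Answer: 112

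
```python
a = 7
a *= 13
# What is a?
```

Trace (tracking a):
a = 7  # -> a = 7
a *= 13  # -> a = 91

Answer: 91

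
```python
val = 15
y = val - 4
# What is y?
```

Answer: 11

Derivation:
Trace (tracking y):
val = 15  # -> val = 15
y = val - 4  # -> y = 11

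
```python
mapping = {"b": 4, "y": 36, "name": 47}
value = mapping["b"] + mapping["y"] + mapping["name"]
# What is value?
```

Trace (tracking value):
mapping = {'b': 4, 'y': 36, 'name': 47}  # -> mapping = {'b': 4, 'y': 36, 'name': 47}
value = mapping['b'] + mapping['y'] + mapping['name']  # -> value = 87

Answer: 87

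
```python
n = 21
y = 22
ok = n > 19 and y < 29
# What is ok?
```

Trace (tracking ok):
n = 21  # -> n = 21
y = 22  # -> y = 22
ok = n > 19 and y < 29  # -> ok = True

Answer: True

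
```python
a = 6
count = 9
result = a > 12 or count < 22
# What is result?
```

Trace (tracking result):
a = 6  # -> a = 6
count = 9  # -> count = 9
result = a > 12 or count < 22  # -> result = True

Answer: True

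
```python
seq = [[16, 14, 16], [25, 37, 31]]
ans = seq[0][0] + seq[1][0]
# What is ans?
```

Answer: 41

Derivation:
Trace (tracking ans):
seq = [[16, 14, 16], [25, 37, 31]]  # -> seq = [[16, 14, 16], [25, 37, 31]]
ans = seq[0][0] + seq[1][0]  # -> ans = 41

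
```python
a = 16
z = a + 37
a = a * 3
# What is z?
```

Trace (tracking z):
a = 16  # -> a = 16
z = a + 37  # -> z = 53
a = a * 3  # -> a = 48

Answer: 53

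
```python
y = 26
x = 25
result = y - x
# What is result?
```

Trace (tracking result):
y = 26  # -> y = 26
x = 25  # -> x = 25
result = y - x  # -> result = 1

Answer: 1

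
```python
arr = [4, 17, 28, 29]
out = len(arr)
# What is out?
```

Answer: 4

Derivation:
Trace (tracking out):
arr = [4, 17, 28, 29]  # -> arr = [4, 17, 28, 29]
out = len(arr)  # -> out = 4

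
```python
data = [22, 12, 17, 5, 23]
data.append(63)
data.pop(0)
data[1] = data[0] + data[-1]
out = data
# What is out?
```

Trace (tracking out):
data = [22, 12, 17, 5, 23]  # -> data = [22, 12, 17, 5, 23]
data.append(63)  # -> data = [22, 12, 17, 5, 23, 63]
data.pop(0)  # -> data = [12, 17, 5, 23, 63]
data[1] = data[0] + data[-1]  # -> data = [12, 75, 5, 23, 63]
out = data  # -> out = [12, 75, 5, 23, 63]

Answer: [12, 75, 5, 23, 63]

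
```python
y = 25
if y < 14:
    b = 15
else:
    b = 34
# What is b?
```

Answer: 34

Derivation:
Trace (tracking b):
y = 25  # -> y = 25
if y < 14:  # condition is False
else:
    b = 34  # -> b = 34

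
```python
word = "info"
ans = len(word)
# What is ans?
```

Trace (tracking ans):
word = 'info'  # -> word = 'info'
ans = len(word)  # -> ans = 4

Answer: 4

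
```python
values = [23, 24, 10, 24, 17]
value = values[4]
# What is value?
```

Answer: 17

Derivation:
Trace (tracking value):
values = [23, 24, 10, 24, 17]  # -> values = [23, 24, 10, 24, 17]
value = values[4]  # -> value = 17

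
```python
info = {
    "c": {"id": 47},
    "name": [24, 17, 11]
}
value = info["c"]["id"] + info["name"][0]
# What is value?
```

Answer: 71

Derivation:
Trace (tracking value):
info = {'c': {'id': 47}, 'name': [24, 17, 11]}  # -> info = {'c': {'id': 47}, 'name': [24, 17, 11]}
value = info['c']['id'] + info['name'][0]  # -> value = 71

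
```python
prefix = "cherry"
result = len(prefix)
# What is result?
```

Answer: 6

Derivation:
Trace (tracking result):
prefix = 'cherry'  # -> prefix = 'cherry'
result = len(prefix)  # -> result = 6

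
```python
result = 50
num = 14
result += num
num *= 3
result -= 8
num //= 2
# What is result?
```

Trace (tracking result):
result = 50  # -> result = 50
num = 14  # -> num = 14
result += num  # -> result = 64
num *= 3  # -> num = 42
result -= 8  # -> result = 56
num //= 2  # -> num = 21

Answer: 56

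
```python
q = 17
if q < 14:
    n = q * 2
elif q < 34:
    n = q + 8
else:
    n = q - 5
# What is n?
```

Answer: 25

Derivation:
Trace (tracking n):
q = 17  # -> q = 17
if q < 14:  # condition is False
elif q < 34:  # condition is True
    n = q + 8  # -> n = 25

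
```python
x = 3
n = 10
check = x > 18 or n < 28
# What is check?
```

Trace (tracking check):
x = 3  # -> x = 3
n = 10  # -> n = 10
check = x > 18 or n < 28  # -> check = True

Answer: True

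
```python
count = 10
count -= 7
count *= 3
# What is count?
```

Answer: 9

Derivation:
Trace (tracking count):
count = 10  # -> count = 10
count -= 7  # -> count = 3
count *= 3  # -> count = 9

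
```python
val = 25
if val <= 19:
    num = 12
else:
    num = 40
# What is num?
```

Trace (tracking num):
val = 25  # -> val = 25
if val <= 19:  # condition is False
else:
    num = 40  # -> num = 40

Answer: 40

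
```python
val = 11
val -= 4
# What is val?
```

Answer: 7

Derivation:
Trace (tracking val):
val = 11  # -> val = 11
val -= 4  # -> val = 7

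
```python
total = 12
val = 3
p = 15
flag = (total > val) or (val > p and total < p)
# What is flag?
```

Answer: True

Derivation:
Trace (tracking flag):
total = 12  # -> total = 12
val = 3  # -> val = 3
p = 15  # -> p = 15
flag = total > val or (val > p and total < p)  # -> flag = True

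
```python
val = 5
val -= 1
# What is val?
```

Answer: 4

Derivation:
Trace (tracking val):
val = 5  # -> val = 5
val -= 1  # -> val = 4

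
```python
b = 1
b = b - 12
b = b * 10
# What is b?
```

Answer: -110

Derivation:
Trace (tracking b):
b = 1  # -> b = 1
b = b - 12  # -> b = -11
b = b * 10  # -> b = -110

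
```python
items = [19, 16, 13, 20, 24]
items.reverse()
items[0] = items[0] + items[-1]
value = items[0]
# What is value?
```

Answer: 43

Derivation:
Trace (tracking value):
items = [19, 16, 13, 20, 24]  # -> items = [19, 16, 13, 20, 24]
items.reverse()  # -> items = [24, 20, 13, 16, 19]
items[0] = items[0] + items[-1]  # -> items = [43, 20, 13, 16, 19]
value = items[0]  # -> value = 43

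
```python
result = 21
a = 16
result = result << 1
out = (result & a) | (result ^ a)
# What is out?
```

Trace (tracking out):
result = 21  # -> result = 21
a = 16  # -> a = 16
result = result << 1  # -> result = 42
out = result & a | result ^ a  # -> out = 58

Answer: 58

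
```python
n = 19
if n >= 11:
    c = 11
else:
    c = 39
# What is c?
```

Answer: 11

Derivation:
Trace (tracking c):
n = 19  # -> n = 19
if n >= 11:  # condition is True
    c = 11  # -> c = 11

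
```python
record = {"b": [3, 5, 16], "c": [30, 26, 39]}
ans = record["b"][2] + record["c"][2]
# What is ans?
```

Trace (tracking ans):
record = {'b': [3, 5, 16], 'c': [30, 26, 39]}  # -> record = {'b': [3, 5, 16], 'c': [30, 26, 39]}
ans = record['b'][2] + record['c'][2]  # -> ans = 55

Answer: 55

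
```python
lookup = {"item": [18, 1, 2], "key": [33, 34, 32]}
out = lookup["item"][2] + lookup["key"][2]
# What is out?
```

Answer: 34

Derivation:
Trace (tracking out):
lookup = {'item': [18, 1, 2], 'key': [33, 34, 32]}  # -> lookup = {'item': [18, 1, 2], 'key': [33, 34, 32]}
out = lookup['item'][2] + lookup['key'][2]  # -> out = 34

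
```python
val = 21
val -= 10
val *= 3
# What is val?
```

Trace (tracking val):
val = 21  # -> val = 21
val -= 10  # -> val = 11
val *= 3  # -> val = 33

Answer: 33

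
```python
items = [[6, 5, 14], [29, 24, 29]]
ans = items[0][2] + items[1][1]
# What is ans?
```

Answer: 38

Derivation:
Trace (tracking ans):
items = [[6, 5, 14], [29, 24, 29]]  # -> items = [[6, 5, 14], [29, 24, 29]]
ans = items[0][2] + items[1][1]  # -> ans = 38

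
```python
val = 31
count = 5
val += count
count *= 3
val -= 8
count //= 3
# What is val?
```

Answer: 28

Derivation:
Trace (tracking val):
val = 31  # -> val = 31
count = 5  # -> count = 5
val += count  # -> val = 36
count *= 3  # -> count = 15
val -= 8  # -> val = 28
count //= 3  # -> count = 5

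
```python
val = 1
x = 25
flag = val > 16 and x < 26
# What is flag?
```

Trace (tracking flag):
val = 1  # -> val = 1
x = 25  # -> x = 25
flag = val > 16 and x < 26  # -> flag = False

Answer: False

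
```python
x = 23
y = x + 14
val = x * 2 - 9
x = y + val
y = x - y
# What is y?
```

Answer: 37

Derivation:
Trace (tracking y):
x = 23  # -> x = 23
y = x + 14  # -> y = 37
val = x * 2 - 9  # -> val = 37
x = y + val  # -> x = 74
y = x - y  # -> y = 37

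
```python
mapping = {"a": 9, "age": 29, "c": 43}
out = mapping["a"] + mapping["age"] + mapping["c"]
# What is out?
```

Answer: 81

Derivation:
Trace (tracking out):
mapping = {'a': 9, 'age': 29, 'c': 43}  # -> mapping = {'a': 9, 'age': 29, 'c': 43}
out = mapping['a'] + mapping['age'] + mapping['c']  # -> out = 81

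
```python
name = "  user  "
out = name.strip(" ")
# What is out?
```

Trace (tracking out):
name = '  user  '  # -> name = '  user  '
out = name.strip(' ')  # -> out = 'user'

Answer: 'user'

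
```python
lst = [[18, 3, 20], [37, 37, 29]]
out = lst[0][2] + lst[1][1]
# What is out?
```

Trace (tracking out):
lst = [[18, 3, 20], [37, 37, 29]]  # -> lst = [[18, 3, 20], [37, 37, 29]]
out = lst[0][2] + lst[1][1]  # -> out = 57

Answer: 57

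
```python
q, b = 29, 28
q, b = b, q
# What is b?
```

Answer: 29

Derivation:
Trace (tracking b):
q, b = (29, 28)  # -> q = 29, b = 28
q, b = (b, q)  # -> q = 28, b = 29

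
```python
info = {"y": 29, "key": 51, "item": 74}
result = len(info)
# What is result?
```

Answer: 3

Derivation:
Trace (tracking result):
info = {'y': 29, 'key': 51, 'item': 74}  # -> info = {'y': 29, 'key': 51, 'item': 74}
result = len(info)  # -> result = 3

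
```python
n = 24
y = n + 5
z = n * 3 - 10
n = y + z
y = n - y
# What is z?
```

Trace (tracking z):
n = 24  # -> n = 24
y = n + 5  # -> y = 29
z = n * 3 - 10  # -> z = 62
n = y + z  # -> n = 91
y = n - y  # -> y = 62

Answer: 62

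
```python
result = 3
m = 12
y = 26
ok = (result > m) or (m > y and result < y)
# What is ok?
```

Answer: False

Derivation:
Trace (tracking ok):
result = 3  # -> result = 3
m = 12  # -> m = 12
y = 26  # -> y = 26
ok = result > m or (m > y and result < y)  # -> ok = False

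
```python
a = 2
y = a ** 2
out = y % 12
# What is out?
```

Trace (tracking out):
a = 2  # -> a = 2
y = a ** 2  # -> y = 4
out = y % 12  # -> out = 4

Answer: 4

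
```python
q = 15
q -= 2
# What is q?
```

Answer: 13

Derivation:
Trace (tracking q):
q = 15  # -> q = 15
q -= 2  # -> q = 13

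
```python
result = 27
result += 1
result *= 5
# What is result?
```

Trace (tracking result):
result = 27  # -> result = 27
result += 1  # -> result = 28
result *= 5  # -> result = 140

Answer: 140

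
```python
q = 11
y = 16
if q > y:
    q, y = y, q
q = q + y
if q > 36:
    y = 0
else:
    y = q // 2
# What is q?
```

Trace (tracking q):
q = 11  # -> q = 11
y = 16  # -> y = 16
if q > y:  # condition is False
q = q + y  # -> q = 27
if q > 36:  # condition is False
else:
    y = q // 2  # -> y = 13

Answer: 27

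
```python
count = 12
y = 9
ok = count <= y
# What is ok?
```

Answer: False

Derivation:
Trace (tracking ok):
count = 12  # -> count = 12
y = 9  # -> y = 9
ok = count <= y  # -> ok = False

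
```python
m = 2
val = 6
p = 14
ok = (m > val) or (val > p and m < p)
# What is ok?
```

Answer: False

Derivation:
Trace (tracking ok):
m = 2  # -> m = 2
val = 6  # -> val = 6
p = 14  # -> p = 14
ok = m > val or (val > p and m < p)  # -> ok = False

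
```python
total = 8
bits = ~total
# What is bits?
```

Trace (tracking bits):
total = 8  # -> total = 8
bits = ~total  # -> bits = -9

Answer: -9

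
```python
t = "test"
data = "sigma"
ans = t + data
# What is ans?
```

Answer: 'testsigma'

Derivation:
Trace (tracking ans):
t = 'test'  # -> t = 'test'
data = 'sigma'  # -> data = 'sigma'
ans = t + data  # -> ans = 'testsigma'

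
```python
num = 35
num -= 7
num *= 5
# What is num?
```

Trace (tracking num):
num = 35  # -> num = 35
num -= 7  # -> num = 28
num *= 5  # -> num = 140

Answer: 140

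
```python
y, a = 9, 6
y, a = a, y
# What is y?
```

Answer: 6

Derivation:
Trace (tracking y):
y, a = (9, 6)  # -> y = 9, a = 6
y, a = (a, y)  # -> y = 6, a = 9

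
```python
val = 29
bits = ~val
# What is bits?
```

Answer: -30

Derivation:
Trace (tracking bits):
val = 29  # -> val = 29
bits = ~val  # -> bits = -30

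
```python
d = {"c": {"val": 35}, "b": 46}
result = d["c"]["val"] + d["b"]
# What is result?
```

Answer: 81

Derivation:
Trace (tracking result):
d = {'c': {'val': 35}, 'b': 46}  # -> d = {'c': {'val': 35}, 'b': 46}
result = d['c']['val'] + d['b']  # -> result = 81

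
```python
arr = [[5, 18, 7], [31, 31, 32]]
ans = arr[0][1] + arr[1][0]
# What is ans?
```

Trace (tracking ans):
arr = [[5, 18, 7], [31, 31, 32]]  # -> arr = [[5, 18, 7], [31, 31, 32]]
ans = arr[0][1] + arr[1][0]  # -> ans = 49

Answer: 49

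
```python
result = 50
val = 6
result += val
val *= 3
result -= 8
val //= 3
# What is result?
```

Answer: 48

Derivation:
Trace (tracking result):
result = 50  # -> result = 50
val = 6  # -> val = 6
result += val  # -> result = 56
val *= 3  # -> val = 18
result -= 8  # -> result = 48
val //= 3  # -> val = 6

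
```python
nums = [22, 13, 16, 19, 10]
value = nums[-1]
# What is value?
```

Answer: 10

Derivation:
Trace (tracking value):
nums = [22, 13, 16, 19, 10]  # -> nums = [22, 13, 16, 19, 10]
value = nums[-1]  # -> value = 10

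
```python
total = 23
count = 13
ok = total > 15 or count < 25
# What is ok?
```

Trace (tracking ok):
total = 23  # -> total = 23
count = 13  # -> count = 13
ok = total > 15 or count < 25  # -> ok = True

Answer: True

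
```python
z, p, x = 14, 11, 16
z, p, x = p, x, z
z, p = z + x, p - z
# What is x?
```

Answer: 14

Derivation:
Trace (tracking x):
z, p, x = (14, 11, 16)  # -> z = 14, p = 11, x = 16
z, p, x = (p, x, z)  # -> z = 11, p = 16, x = 14
z, p = (z + x, p - z)  # -> z = 25, p = 5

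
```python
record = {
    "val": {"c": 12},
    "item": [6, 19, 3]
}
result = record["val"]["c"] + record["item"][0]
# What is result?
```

Answer: 18

Derivation:
Trace (tracking result):
record = {'val': {'c': 12}, 'item': [6, 19, 3]}  # -> record = {'val': {'c': 12}, 'item': [6, 19, 3]}
result = record['val']['c'] + record['item'][0]  # -> result = 18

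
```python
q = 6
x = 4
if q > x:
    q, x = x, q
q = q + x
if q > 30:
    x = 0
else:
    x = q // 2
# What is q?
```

Answer: 10

Derivation:
Trace (tracking q):
q = 6  # -> q = 6
x = 4  # -> x = 4
if q > x:  # condition is True
    q, x = (x, q)  # -> q = 4, x = 6
q = q + x  # -> q = 10
if q > 30:  # condition is False
else:
    x = q // 2  # -> x = 5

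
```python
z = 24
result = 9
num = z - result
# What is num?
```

Trace (tracking num):
z = 24  # -> z = 24
result = 9  # -> result = 9
num = z - result  # -> num = 15

Answer: 15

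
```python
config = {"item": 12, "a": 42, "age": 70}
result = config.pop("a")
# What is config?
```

Answer: {'item': 12, 'age': 70}

Derivation:
Trace (tracking config):
config = {'item': 12, 'a': 42, 'age': 70}  # -> config = {'item': 12, 'a': 42, 'age': 70}
result = config.pop('a')  # -> result = 42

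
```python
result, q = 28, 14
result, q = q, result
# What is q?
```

Trace (tracking q):
result, q = (28, 14)  # -> result = 28, q = 14
result, q = (q, result)  # -> result = 14, q = 28

Answer: 28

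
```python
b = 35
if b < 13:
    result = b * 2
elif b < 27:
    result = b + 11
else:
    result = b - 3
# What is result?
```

Trace (tracking result):
b = 35  # -> b = 35
if b < 13:  # condition is False
elif b < 27:  # condition is False
else:
    result = b - 3  # -> result = 32

Answer: 32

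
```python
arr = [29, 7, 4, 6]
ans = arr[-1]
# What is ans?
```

Trace (tracking ans):
arr = [29, 7, 4, 6]  # -> arr = [29, 7, 4, 6]
ans = arr[-1]  # -> ans = 6

Answer: 6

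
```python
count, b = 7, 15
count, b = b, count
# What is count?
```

Trace (tracking count):
count, b = (7, 15)  # -> count = 7, b = 15
count, b = (b, count)  # -> count = 15, b = 7

Answer: 15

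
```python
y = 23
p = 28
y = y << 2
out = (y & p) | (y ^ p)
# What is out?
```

Trace (tracking out):
y = 23  # -> y = 23
p = 28  # -> p = 28
y = y << 2  # -> y = 92
out = y & p | y ^ p  # -> out = 92

Answer: 92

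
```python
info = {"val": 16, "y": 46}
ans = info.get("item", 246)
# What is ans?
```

Answer: 246

Derivation:
Trace (tracking ans):
info = {'val': 16, 'y': 46}  # -> info = {'val': 16, 'y': 46}
ans = info.get('item', 246)  # -> ans = 246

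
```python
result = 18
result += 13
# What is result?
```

Trace (tracking result):
result = 18  # -> result = 18
result += 13  # -> result = 31

Answer: 31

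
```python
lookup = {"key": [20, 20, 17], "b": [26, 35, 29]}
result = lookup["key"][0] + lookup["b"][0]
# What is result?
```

Answer: 46

Derivation:
Trace (tracking result):
lookup = {'key': [20, 20, 17], 'b': [26, 35, 29]}  # -> lookup = {'key': [20, 20, 17], 'b': [26, 35, 29]}
result = lookup['key'][0] + lookup['b'][0]  # -> result = 46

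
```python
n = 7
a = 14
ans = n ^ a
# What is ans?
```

Answer: 9

Derivation:
Trace (tracking ans):
n = 7  # -> n = 7
a = 14  # -> a = 14
ans = n ^ a  # -> ans = 9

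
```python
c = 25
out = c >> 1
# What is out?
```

Answer: 12

Derivation:
Trace (tracking out):
c = 25  # -> c = 25
out = c >> 1  # -> out = 12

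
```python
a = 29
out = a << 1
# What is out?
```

Trace (tracking out):
a = 29  # -> a = 29
out = a << 1  # -> out = 58

Answer: 58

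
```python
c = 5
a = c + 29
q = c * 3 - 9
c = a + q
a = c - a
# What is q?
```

Answer: 6

Derivation:
Trace (tracking q):
c = 5  # -> c = 5
a = c + 29  # -> a = 34
q = c * 3 - 9  # -> q = 6
c = a + q  # -> c = 40
a = c - a  # -> a = 6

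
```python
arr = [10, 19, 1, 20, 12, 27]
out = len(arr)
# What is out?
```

Trace (tracking out):
arr = [10, 19, 1, 20, 12, 27]  # -> arr = [10, 19, 1, 20, 12, 27]
out = len(arr)  # -> out = 6

Answer: 6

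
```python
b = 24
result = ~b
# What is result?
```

Answer: -25

Derivation:
Trace (tracking result):
b = 24  # -> b = 24
result = ~b  # -> result = -25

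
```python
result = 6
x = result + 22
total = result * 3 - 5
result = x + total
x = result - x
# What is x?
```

Trace (tracking x):
result = 6  # -> result = 6
x = result + 22  # -> x = 28
total = result * 3 - 5  # -> total = 13
result = x + total  # -> result = 41
x = result - x  # -> x = 13

Answer: 13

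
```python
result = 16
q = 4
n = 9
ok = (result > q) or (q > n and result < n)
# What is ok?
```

Trace (tracking ok):
result = 16  # -> result = 16
q = 4  # -> q = 4
n = 9  # -> n = 9
ok = result > q or (q > n and result < n)  # -> ok = True

Answer: True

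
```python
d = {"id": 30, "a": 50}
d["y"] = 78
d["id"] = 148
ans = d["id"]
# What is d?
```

Trace (tracking d):
d = {'id': 30, 'a': 50}  # -> d = {'id': 30, 'a': 50}
d['y'] = 78  # -> d = {'id': 30, 'a': 50, 'y': 78}
d['id'] = 148  # -> d = {'id': 148, 'a': 50, 'y': 78}
ans = d['id']  # -> ans = 148

Answer: {'id': 148, 'a': 50, 'y': 78}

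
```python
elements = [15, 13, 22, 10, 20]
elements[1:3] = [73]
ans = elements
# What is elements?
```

Trace (tracking elements):
elements = [15, 13, 22, 10, 20]  # -> elements = [15, 13, 22, 10, 20]
elements[1:3] = [73]  # -> elements = [15, 73, 10, 20]
ans = elements  # -> ans = [15, 73, 10, 20]

Answer: [15, 73, 10, 20]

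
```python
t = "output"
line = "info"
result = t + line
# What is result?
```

Trace (tracking result):
t = 'output'  # -> t = 'output'
line = 'info'  # -> line = 'info'
result = t + line  # -> result = 'outputinfo'

Answer: 'outputinfo'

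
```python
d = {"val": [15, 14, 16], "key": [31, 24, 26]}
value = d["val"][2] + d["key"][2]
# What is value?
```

Trace (tracking value):
d = {'val': [15, 14, 16], 'key': [31, 24, 26]}  # -> d = {'val': [15, 14, 16], 'key': [31, 24, 26]}
value = d['val'][2] + d['key'][2]  # -> value = 42

Answer: 42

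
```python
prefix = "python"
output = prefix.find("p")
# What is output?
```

Answer: 0

Derivation:
Trace (tracking output):
prefix = 'python'  # -> prefix = 'python'
output = prefix.find('p')  # -> output = 0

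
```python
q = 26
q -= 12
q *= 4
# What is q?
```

Answer: 56

Derivation:
Trace (tracking q):
q = 26  # -> q = 26
q -= 12  # -> q = 14
q *= 4  # -> q = 56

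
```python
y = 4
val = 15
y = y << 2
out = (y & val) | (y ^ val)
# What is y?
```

Answer: 16

Derivation:
Trace (tracking y):
y = 4  # -> y = 4
val = 15  # -> val = 15
y = y << 2  # -> y = 16
out = y & val | y ^ val  # -> out = 31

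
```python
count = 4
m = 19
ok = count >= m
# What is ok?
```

Trace (tracking ok):
count = 4  # -> count = 4
m = 19  # -> m = 19
ok = count >= m  # -> ok = False

Answer: False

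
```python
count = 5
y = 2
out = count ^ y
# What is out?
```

Answer: 7

Derivation:
Trace (tracking out):
count = 5  # -> count = 5
y = 2  # -> y = 2
out = count ^ y  # -> out = 7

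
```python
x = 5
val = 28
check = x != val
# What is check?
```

Trace (tracking check):
x = 5  # -> x = 5
val = 28  # -> val = 28
check = x != val  # -> check = True

Answer: True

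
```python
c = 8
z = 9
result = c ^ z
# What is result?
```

Answer: 1

Derivation:
Trace (tracking result):
c = 8  # -> c = 8
z = 9  # -> z = 9
result = c ^ z  # -> result = 1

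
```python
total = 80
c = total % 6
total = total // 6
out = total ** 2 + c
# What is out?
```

Trace (tracking out):
total = 80  # -> total = 80
c = total % 6  # -> c = 2
total = total // 6  # -> total = 13
out = total ** 2 + c  # -> out = 171

Answer: 171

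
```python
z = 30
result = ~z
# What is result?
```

Trace (tracking result):
z = 30  # -> z = 30
result = ~z  # -> result = -31

Answer: -31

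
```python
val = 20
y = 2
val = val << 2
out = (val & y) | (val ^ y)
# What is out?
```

Trace (tracking out):
val = 20  # -> val = 20
y = 2  # -> y = 2
val = val << 2  # -> val = 80
out = val & y | val ^ y  # -> out = 82

Answer: 82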